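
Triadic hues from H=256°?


Triadic: equally spaced at 120° intervals
H1 = 256°
H2 = (256 + 120) mod 360 = 16°
H3 = (256 + 240) mod 360 = 136°
Triadic = 256°, 16°, 136°


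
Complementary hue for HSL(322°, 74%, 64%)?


Complement = opposite side of color wheel = hue + 180°
H' = (322 + 180) mod 360 = 142°
S and L unchanged.
= HSL(142°, 74%, 64%)


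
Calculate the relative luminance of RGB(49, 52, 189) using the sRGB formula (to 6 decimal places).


Linearize each channel (sRGB transfer function): c = v/255; c_lin = c/12.92 if c ≤ 0.04045, else ((c+0.055)/1.055)^2.4
  R: 49/255 ≈ 0.192157 > 0.04045 → ((0.192157+0.055)/1.055)^2.4 ≈ 0.030713
  G: 52/255 ≈ 0.203922 > 0.04045 → ((0.203922+0.055)/1.055)^2.4 ≈ 0.034340
  B: 189/255 ≈ 0.741176 > 0.04045 → ((0.741176+0.055)/1.055)^2.4 ≈ 0.508881
R_lin = 0.030713, G_lin = 0.034340, B_lin = 0.508881
L = 0.2126×R + 0.7152×G + 0.0722×B
L = 0.2126×0.030713 + 0.7152×0.034340 + 0.0722×0.508881
L ≈ 0.067831


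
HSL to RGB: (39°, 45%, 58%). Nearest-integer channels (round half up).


H=39°, S=0.45, L=0.58
C = (1-|2L-1|)×S = (1-|0.16|)×0.45 = 0.378
H' = H/60 = 39/60 ≈ 0.6500; X = C×(1-|H' mod 2 - 1|) = 0.2457
m = L - C/2 = 0.58 - 0.189 = 0.391
Sector ⌊H'⌋ = 0 → (R',G',B') = (0.378, 0.2457, 0.0)
RGB = ((R'+m)×255, (G'+m)×255, (B'+m)×255) = (196.095, 162.3585, 99.705)
Round half up → RGB(196, 162, 100)


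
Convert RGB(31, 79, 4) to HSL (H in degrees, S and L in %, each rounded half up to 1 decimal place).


Normalize: R'=31/255≈0.1216, G'=79/255≈0.3098, B'=4/255≈0.0157
Max=79/255, Min=4/255, Δ=Max-Min=75/255
L = (Max+Min)/2 = (79+4)/510 = 83/510 = 0.16274… → L = 16.3%
L ≤ 0.5 → S = Δ/(Max+Min) = 75/(79+4) = 75/83 = 0.90361… → S = 90.4%
(the 1/255 factors cancel in S and H, so raw channel differences can be used)
Max is G' → H = 60 × ((B-R)/Δ + 2) = 60 × ((4-31)/75 + 2)
  -27/75 + 2 = -0.36 + 2 = 1.64
  H = 60 × 1.64 = 98.4° → H = 98.4°
= HSL(98.4°, 90.4%, 16.3%)


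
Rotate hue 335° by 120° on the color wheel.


New hue = (H + rotation) mod 360
New hue = (335 + 120) mod 360
= 455 mod 360
= 95°


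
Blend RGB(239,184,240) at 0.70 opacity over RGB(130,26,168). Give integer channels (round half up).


C = α×F + (1-α)×B, with 1-α = 0.30
R: 0.70×239 + 0.30×130 = 167.30 + 39.00 = 206.30 → 206
G: 0.70×184 + 0.30×26 = 128.80 + 7.80 = 136.60 → 137
B: 0.70×240 + 0.30×168 = 168.00 + 50.40 = 218.40 → 218
= RGB(206, 137, 218)


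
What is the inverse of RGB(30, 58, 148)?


Invert: (255-R, 255-G, 255-B)
R: 255-30 = 225
G: 255-58 = 197
B: 255-148 = 107
= RGB(225, 197, 107)


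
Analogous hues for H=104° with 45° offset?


Base hue: 104°
Left analog: (104 - 45) mod 360 = 59°
Right analog: (104 + 45) mod 360 = 149°
Analogous hues = 59° and 149°


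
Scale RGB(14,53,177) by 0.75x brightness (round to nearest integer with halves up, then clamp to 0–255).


Multiply each channel by 0.75, round half up, clamp to [0, 255]
R: 14×0.75 = 10.5 → round → 11
G: 53×0.75 = 39.75 → round → 40
B: 177×0.75 = 132.75 → round → 133
= RGB(11, 40, 133)


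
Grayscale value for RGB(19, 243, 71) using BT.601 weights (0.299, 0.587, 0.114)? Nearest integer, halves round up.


Gray = 0.299×R + 0.587×G + 0.114×B
Gray = 0.299×19 + 0.587×243 + 0.114×71
Gray = 5.681 + 142.641 + 8.094
Gray = 156.416 → round half up → 156
Gray = 156


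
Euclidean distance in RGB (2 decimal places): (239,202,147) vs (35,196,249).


d = √[(R₁-R₂)² + (G₁-G₂)² + (B₁-B₂)²]
d = √[(239-35)² + (202-196)² + (147-249)²]
d = √[41616 + 36 + 10404]
d = √52056
d ≈ 228.16


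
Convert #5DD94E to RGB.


5D → 93 (R)
D9 → 217 (G)
4E → 78 (B)
= RGB(93, 217, 78)


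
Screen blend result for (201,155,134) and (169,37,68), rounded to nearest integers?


Screen: C = 255 - (255-A)×(255-B)/255, rounded to nearest integer
R: 255 - (255-201)×(255-169)/255 = 255 - 4644/255 ≈ 255 - 18.212 = 236.788 → 237
G: 255 - (255-155)×(255-37)/255 = 255 - 21800/255 ≈ 255 - 85.490 = 169.510 → 170
B: 255 - (255-134)×(255-68)/255 = 255 - 22627/255 ≈ 255 - 88.733 = 166.267 → 166
= RGB(237, 170, 166)


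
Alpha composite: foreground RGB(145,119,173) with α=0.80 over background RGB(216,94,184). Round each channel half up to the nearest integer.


C = α×F + (1-α)×B, with 1-α = 0.20
R: 0.80×145 + 0.20×216 = 116.00 + 43.20 = 159.20 → 159
G: 0.80×119 + 0.20×94 = 95.20 + 18.80 = 114.00 → 114
B: 0.80×173 + 0.20×184 = 138.40 + 36.80 = 175.20 → 175
= RGB(159, 114, 175)


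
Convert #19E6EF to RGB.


19 → 25 (R)
E6 → 230 (G)
EF → 239 (B)
= RGB(25, 230, 239)


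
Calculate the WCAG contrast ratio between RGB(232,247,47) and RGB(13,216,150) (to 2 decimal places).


Linearize each sRGB channel c=v/255: c/12.92 if c ≤ 0.04045 else ((c+0.055)/1.055)^2.4
L = 0.2126×R_lin + 0.7152×G_lin + 0.0722×B_lin
Color 1 (232,247,47):
  R=232: 232/255≈0.9098 > 0.04045 → ((0.9098+0.055)/1.055)^2.4 ≈ 0.80695
  G=247: 247/255≈0.9686 > 0.04045 → ((0.9686+0.055)/1.055)^2.4 ≈ 0.93011
  B=47: 47/255≈0.1843 > 0.04045 → ((0.1843+0.055)/1.055)^2.4 ≈ 0.02843
  L1 = 0.2126×0.80695 + 0.7152×0.93011 + 0.0722×0.02843 ≈ 0.83883
Color 2 (13,216,150):
  R=13: 13/255≈0.0510 > 0.04045 → ((0.0510+0.055)/1.055)^2.4 ≈ 0.00402
  G=216: 216/255≈0.8471 > 0.04045 → ((0.8471+0.055)/1.055)^2.4 ≈ 0.68669
  B=150: 150/255≈0.5882 > 0.04045 → ((0.5882+0.055)/1.055)^2.4 ≈ 0.30499
  L2 = 0.2126×0.00402 + 0.7152×0.68669 + 0.0722×0.30499 ≈ 0.51399
Lighter = 0.83883, Darker = 0.51399
Ratio = (L_lighter + 0.05) / (L_darker + 0.05)
Ratio = (0.83883 + 0.05) / (0.51399 + 0.05) = 0.88883 / 0.56399 ≈ 1.5760
Ratio ≈ 1.58:1


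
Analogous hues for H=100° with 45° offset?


Base hue: 100°
Left analog: (100 - 45) mod 360 = 55°
Right analog: (100 + 45) mod 360 = 145°
Analogous hues = 55° and 145°


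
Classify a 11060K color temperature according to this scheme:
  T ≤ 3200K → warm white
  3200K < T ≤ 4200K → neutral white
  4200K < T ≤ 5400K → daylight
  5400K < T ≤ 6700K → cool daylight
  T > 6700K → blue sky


Temperature: 11060K
11060K > 6700K → blue sky
Classification: blue sky


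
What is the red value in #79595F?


Color: #79595F
R = 79 = 121
G = 59 = 89
B = 5F = 95
Red = 121


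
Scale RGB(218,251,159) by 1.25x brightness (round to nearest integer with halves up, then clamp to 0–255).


Multiply each channel by 1.25, round half up, clamp to [0, 255]
R: 218×1.25 = 272.5 → round → 273 → clamp → 255
G: 251×1.25 = 313.75 → round → 314 → clamp → 255
B: 159×1.25 = 198.75 → round → 199
= RGB(255, 255, 199)


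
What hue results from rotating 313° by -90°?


New hue = (H + rotation) mod 360
New hue = (313 -90) mod 360
= 223 mod 360
= 223°


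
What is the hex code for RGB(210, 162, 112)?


R = 210 → D2 (hex)
G = 162 → A2 (hex)
B = 112 → 70 (hex)
Hex = #D2A270


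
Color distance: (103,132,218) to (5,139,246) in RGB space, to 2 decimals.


d = √[(R₁-R₂)² + (G₁-G₂)² + (B₁-B₂)²]
d = √[(103-5)² + (132-139)² + (218-246)²]
d = √[9604 + 49 + 784]
d = √10437
d ≈ 102.16


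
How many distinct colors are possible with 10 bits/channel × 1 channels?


Total bits = 10 bits/channel × 1 channels = 10 bits
Distinct colors = 2^10
= 1,024 colors


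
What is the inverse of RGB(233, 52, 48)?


Invert: (255-R, 255-G, 255-B)
R: 255-233 = 22
G: 255-52 = 203
B: 255-48 = 207
= RGB(22, 203, 207)


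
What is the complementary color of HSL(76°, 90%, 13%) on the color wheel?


Complement = opposite side of color wheel = hue + 180°
H' = (76 + 180) mod 360 = 256°
S and L unchanged.
= HSL(256°, 90%, 13%)


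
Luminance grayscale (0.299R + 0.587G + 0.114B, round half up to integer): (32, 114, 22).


Gray = 0.299×R + 0.587×G + 0.114×B
Gray = 0.299×32 + 0.587×114 + 0.114×22
Gray = 9.568 + 66.918 + 2.508
Gray = 78.994 → round half up → 79
Gray = 79


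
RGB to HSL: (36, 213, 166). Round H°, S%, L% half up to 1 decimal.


Normalize: R'=36/255≈0.1412, G'=213/255≈0.8353, B'=166/255≈0.6510
Max=213/255, Min=36/255, Δ=Max-Min=177/255
L = (Max+Min)/2 = (213+36)/510 = 249/510 = 0.48823… → L = 48.8%
L ≤ 0.5 → S = Δ/(Max+Min) = 177/(213+36) = 177/249 = 0.71084… → S = 71.1%
(the 1/255 factors cancel in S and H, so raw channel differences can be used)
Max is G' → H = 60 × ((B-R)/Δ + 2) = 60 × ((166-36)/177 + 2)
  130/177 + 2 = 0.7344… + 2 = 2.7344…
  H = 60 × 2.7344… = 164.067…° → H = 164.1°
= HSL(164.1°, 71.1%, 48.8%)


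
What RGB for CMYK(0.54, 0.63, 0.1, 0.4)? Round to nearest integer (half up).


R = 255 × (1-C) × (1-K) = 255 × 0.46 × 0.60 = 70.38 → 70
G = 255 × (1-M) × (1-K) = 255 × 0.37 × 0.60 = 56.61 → 57
B = 255 × (1-Y) × (1-K) = 255 × 0.90 × 0.60 = 137.7 → 138
= RGB(70, 57, 138)


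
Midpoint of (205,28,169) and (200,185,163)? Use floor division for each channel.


Midpoint: each channel = ⌊(C₁+C₂)/2⌋
R: ⌊(205+200)/2⌋ = 202
G: ⌊(28+185)/2⌋ = 106
B: ⌊(169+163)/2⌋ = 166
= RGB(202, 106, 166)


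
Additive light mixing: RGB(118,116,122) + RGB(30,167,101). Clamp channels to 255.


Additive: each channel = min(255, C₁+C₂)
R: 118+30 = 148 → 148
G: 116+167 = 283 → 255
B: 122+101 = 223 → 223
= RGB(148, 255, 223)


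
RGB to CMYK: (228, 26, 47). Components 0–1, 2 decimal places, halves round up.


R'=228/255≈0.8941, G'=26/255≈0.1020, B'=47/255≈0.1843
K = 1 - max(R',G',B') = 1 - 228/255 = 27/255 = 0.10588… → 0.11
(1-R'-K)/(1-K) simplifies to (max-R)/max with max = 228:
C = (228-228)/228 = 0/228 = 0 → 0.00
M = (228-26)/228 = 202/228 = 0.88596… → 0.89
Y = (228-47)/228 = 181/228 = 0.79385… → 0.79
= CMYK(0.00, 0.89, 0.79, 0.11)


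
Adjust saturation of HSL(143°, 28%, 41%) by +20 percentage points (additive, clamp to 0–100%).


Original S = 28%
Adjustment = +20 percentage points
New S = 28 + (20) = 48
Clamp to [0, 100] → 48
= HSL(143°, 48%, 41%)


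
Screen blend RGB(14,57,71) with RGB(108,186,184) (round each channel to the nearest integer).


Screen: C = 255 - (255-A)×(255-B)/255, rounded to nearest integer
R: 255 - (255-14)×(255-108)/255 = 255 - 35427/255 ≈ 255 - 138.929 = 116.071 → 116
G: 255 - (255-57)×(255-186)/255 = 255 - 13662/255 ≈ 255 - 53.576 = 201.424 → 201
B: 255 - (255-71)×(255-184)/255 = 255 - 13064/255 ≈ 255 - 51.231 = 203.769 → 204
= RGB(116, 201, 204)


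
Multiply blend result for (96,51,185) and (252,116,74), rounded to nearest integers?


Multiply: C = A×B/255, rounded to nearest integer
R: 96×252/255 = 24192/255 ≈ 94.871 → 95
G: 51×116/255 = 5916/255 ≈ 23.200 → 23
B: 185×74/255 = 13690/255 ≈ 53.686 → 54
= RGB(95, 23, 54)


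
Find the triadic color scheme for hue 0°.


Triadic: equally spaced at 120° intervals
H1 = 0°
H2 = (0 + 120) mod 360 = 120°
H3 = (0 + 240) mod 360 = 240°
Triadic = 0°, 120°, 240°


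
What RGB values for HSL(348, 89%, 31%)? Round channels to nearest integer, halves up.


H=348°, S=0.89, L=0.31
C = (1-|2L-1|)×S = (1-|-0.38|)×0.89 = 0.5518
H' = H/60 = 348/60 ≈ 5.8000; X = C×(1-|H' mod 2 - 1|) = 0.11036
m = L - C/2 = 0.31 - 0.2759 = 0.0341
Sector ⌊H'⌋ = 5 → (R',G',B') = (0.5518, 0.0, 0.11036)
RGB = ((R'+m)×255, (G'+m)×255, (B'+m)×255) = (149.4045, 8.6955, 36.8373)
Round half up → RGB(149, 9, 37)


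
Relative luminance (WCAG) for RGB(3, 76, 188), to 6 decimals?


Linearize each channel (sRGB transfer function): c = v/255; c_lin = c/12.92 if c ≤ 0.04045, else ((c+0.055)/1.055)^2.4
  R: 3/255 ≈ 0.011765 ≤ 0.04045 → 0.011765/12.92 ≈ 0.000911
  G: 76/255 ≈ 0.298039 > 0.04045 → ((0.298039+0.055)/1.055)^2.4 ≈ 0.072272
  B: 188/255 ≈ 0.737255 > 0.04045 → ((0.737255+0.055)/1.055)^2.4 ≈ 0.502886
R_lin = 0.000911, G_lin = 0.072272, B_lin = 0.502886
L = 0.2126×R + 0.7152×G + 0.0722×B
L = 0.2126×0.000911 + 0.7152×0.072272 + 0.0722×0.502886
L ≈ 0.088191


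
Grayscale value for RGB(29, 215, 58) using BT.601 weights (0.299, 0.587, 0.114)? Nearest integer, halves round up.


Gray = 0.299×R + 0.587×G + 0.114×B
Gray = 0.299×29 + 0.587×215 + 0.114×58
Gray = 8.671 + 126.205 + 6.612
Gray = 141.488 → round half up → 141
Gray = 141


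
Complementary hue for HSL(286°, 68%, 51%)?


Complement = opposite side of color wheel = hue + 180°
H' = (286 + 180) mod 360 = 106°
S and L unchanged.
= HSL(106°, 68%, 51%)


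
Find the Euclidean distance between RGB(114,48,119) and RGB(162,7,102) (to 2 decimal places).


d = √[(R₁-R₂)² + (G₁-G₂)² + (B₁-B₂)²]
d = √[(114-162)² + (48-7)² + (119-102)²]
d = √[2304 + 1681 + 289]
d = √4274
d ≈ 65.38


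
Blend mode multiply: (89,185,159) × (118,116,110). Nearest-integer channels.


Multiply: C = A×B/255, rounded to nearest integer
R: 89×118/255 = 10502/255 ≈ 41.184 → 41
G: 185×116/255 = 21460/255 ≈ 84.157 → 84
B: 159×110/255 = 17490/255 ≈ 68.588 → 69
= RGB(41, 84, 69)


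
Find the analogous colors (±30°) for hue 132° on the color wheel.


Base hue: 132°
Left analog: (132 - 30) mod 360 = 102°
Right analog: (132 + 30) mod 360 = 162°
Analogous hues = 102° and 162°


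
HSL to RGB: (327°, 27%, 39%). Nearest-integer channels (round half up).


H=327°, S=0.27, L=0.39
C = (1-|2L-1|)×S = (1-|-0.22|)×0.27 = 0.2106
H' = H/60 = 327/60 ≈ 5.4500; X = C×(1-|H' mod 2 - 1|) = 0.11583
m = L - C/2 = 0.39 - 0.1053 = 0.2847
Sector ⌊H'⌋ = 5 → (R',G',B') = (0.2106, 0.0, 0.11583)
RGB = ((R'+m)×255, (G'+m)×255, (B'+m)×255) = (126.3015, 72.5985, 102.13515)
Round half up → RGB(126, 73, 102)


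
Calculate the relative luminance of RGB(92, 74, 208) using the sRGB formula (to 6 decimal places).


Linearize each channel (sRGB transfer function): c = v/255; c_lin = c/12.92 if c ≤ 0.04045, else ((c+0.055)/1.055)^2.4
  R: 92/255 ≈ 0.360784 > 0.04045 → ((0.360784+0.055)/1.055)^2.4 ≈ 0.107023
  G: 74/255 ≈ 0.290196 > 0.04045 → ((0.290196+0.055)/1.055)^2.4 ≈ 0.068478
  B: 208/255 ≈ 0.815686 > 0.04045 → ((0.815686+0.055)/1.055)^2.4 ≈ 0.630757
R_lin = 0.107023, G_lin = 0.068478, B_lin = 0.630757
L = 0.2126×R + 0.7152×G + 0.0722×B
L = 0.2126×0.107023 + 0.7152×0.068478 + 0.0722×0.630757
L ≈ 0.117269


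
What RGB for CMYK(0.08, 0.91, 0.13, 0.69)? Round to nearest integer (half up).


R = 255 × (1-C) × (1-K) = 255 × 0.92 × 0.31 = 72.726 → 73
G = 255 × (1-M) × (1-K) = 255 × 0.09 × 0.31 = 7.1145 → 7
B = 255 × (1-Y) × (1-K) = 255 × 0.87 × 0.31 = 68.7735 → 69
= RGB(73, 7, 69)


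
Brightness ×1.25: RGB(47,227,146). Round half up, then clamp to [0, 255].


Multiply each channel by 1.25, round half up, clamp to [0, 255]
R: 47×1.25 = 58.75 → round → 59
G: 227×1.25 = 283.75 → round → 284 → clamp → 255
B: 146×1.25 = 182.5 → round → 183
= RGB(59, 255, 183)


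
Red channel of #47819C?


Color: #47819C
R = 47 = 71
G = 81 = 129
B = 9C = 156
Red = 71


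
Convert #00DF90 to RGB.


00 → 0 (R)
DF → 223 (G)
90 → 144 (B)
= RGB(0, 223, 144)


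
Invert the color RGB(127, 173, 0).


Invert: (255-R, 255-G, 255-B)
R: 255-127 = 128
G: 255-173 = 82
B: 255-0 = 255
= RGB(128, 82, 255)


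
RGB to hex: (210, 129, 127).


R = 210 → D2 (hex)
G = 129 → 81 (hex)
B = 127 → 7F (hex)
Hex = #D2817F


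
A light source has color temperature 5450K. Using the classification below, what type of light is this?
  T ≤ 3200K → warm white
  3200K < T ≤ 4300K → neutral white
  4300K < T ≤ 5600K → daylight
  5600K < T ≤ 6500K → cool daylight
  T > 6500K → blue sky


Temperature: 5450K
4300K < 5450K ≤ 5600K → daylight
Classification: daylight


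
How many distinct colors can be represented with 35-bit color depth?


Colors = 2^bits = 2^35
= 34,359,738,368 colors


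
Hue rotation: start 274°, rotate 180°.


New hue = (H + rotation) mod 360
New hue = (274 + 180) mod 360
= 454 mod 360
= 94°


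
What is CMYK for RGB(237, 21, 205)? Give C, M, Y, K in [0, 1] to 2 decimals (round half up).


R'=237/255≈0.9294, G'=21/255≈0.0824, B'=205/255≈0.8039
K = 1 - max(R',G',B') = 1 - 237/255 = 18/255 = 0.07058… → 0.07
(1-R'-K)/(1-K) simplifies to (max-R)/max with max = 237:
C = (237-237)/237 = 0/237 = 0 → 0.00
M = (237-21)/237 = 216/237 = 0.91139… → 0.91
Y = (237-205)/237 = 32/237 = 0.13502… → 0.14
= CMYK(0.00, 0.91, 0.14, 0.07)


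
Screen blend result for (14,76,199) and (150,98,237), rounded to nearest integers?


Screen: C = 255 - (255-A)×(255-B)/255, rounded to nearest integer
R: 255 - (255-14)×(255-150)/255 = 255 - 25305/255 ≈ 255 - 99.235 = 155.765 → 156
G: 255 - (255-76)×(255-98)/255 = 255 - 28103/255 ≈ 255 - 110.208 = 144.792 → 145
B: 255 - (255-199)×(255-237)/255 = 255 - 1008/255 ≈ 255 - 3.953 = 251.047 → 251
= RGB(156, 145, 251)


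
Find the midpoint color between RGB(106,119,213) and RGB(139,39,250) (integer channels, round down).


Midpoint: each channel = ⌊(C₁+C₂)/2⌋
R: ⌊(106+139)/2⌋ = 122
G: ⌊(119+39)/2⌋ = 79
B: ⌊(213+250)/2⌋ = 231
= RGB(122, 79, 231)


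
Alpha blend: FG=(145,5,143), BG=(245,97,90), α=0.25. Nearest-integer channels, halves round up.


C = α×F + (1-α)×B, with 1-α = 0.75
R: 0.25×145 + 0.75×245 = 36.25 + 183.75 = 220.00 → 220
G: 0.25×5 + 0.75×97 = 1.25 + 72.75 = 74.00 → 74
B: 0.25×143 + 0.75×90 = 35.75 + 67.50 = 103.25 → 103
= RGB(220, 74, 103)


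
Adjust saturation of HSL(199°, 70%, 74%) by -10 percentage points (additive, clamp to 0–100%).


Original S = 70%
Adjustment = -10 percentage points
New S = 70 + (-10) = 60
Clamp to [0, 100] → 60
= HSL(199°, 60%, 74%)


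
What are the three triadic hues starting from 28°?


Triadic: equally spaced at 120° intervals
H1 = 28°
H2 = (28 + 120) mod 360 = 148°
H3 = (28 + 240) mod 360 = 268°
Triadic = 28°, 148°, 268°


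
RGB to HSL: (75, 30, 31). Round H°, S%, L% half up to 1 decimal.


Normalize: R'=75/255≈0.2941, G'=30/255≈0.1176, B'=31/255≈0.1216
Max=75/255, Min=30/255, Δ=Max-Min=45/255
L = (Max+Min)/2 = (75+30)/510 = 105/510 = 0.20588… → L = 20.6%
L ≤ 0.5 → S = Δ/(Max+Min) = 45/(75+30) = 45/105 = 0.42857… → S = 42.9%
(the 1/255 factors cancel in S and H, so raw channel differences can be used)
Max is R' → H = 60 × (((G-B)/Δ) mod 6) = 60 × (((30-31)/45) mod 6)
  (-1)/45 = -0.0222…; negative, so add 6 → 5.9777…
  H = 60 × 5.9777… = 358.666…° → H = 358.7°
= HSL(358.7°, 42.9%, 20.6%)


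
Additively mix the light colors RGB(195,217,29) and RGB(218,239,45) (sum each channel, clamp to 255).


Additive: each channel = min(255, C₁+C₂)
R: 195+218 = 413 → 255
G: 217+239 = 456 → 255
B: 29+45 = 74 → 74
= RGB(255, 255, 74)


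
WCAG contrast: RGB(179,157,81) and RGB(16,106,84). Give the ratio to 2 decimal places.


Linearize each sRGB channel c=v/255: c/12.92 if c ≤ 0.04045 else ((c+0.055)/1.055)^2.4
L = 0.2126×R_lin + 0.7152×G_lin + 0.0722×B_lin
Color 1 (179,157,81):
  R=179: 179/255≈0.7020 > 0.04045 → ((0.7020+0.055)/1.055)^2.4 ≈ 0.45079
  G=157: 157/255≈0.6157 > 0.04045 → ((0.6157+0.055)/1.055)^2.4 ≈ 0.33716
  B=81: 81/255≈0.3176 > 0.04045 → ((0.3176+0.055)/1.055)^2.4 ≈ 0.08228
  L1 = 0.2126×0.45079 + 0.7152×0.33716 + 0.0722×0.08228 ≈ 0.34292
Color 2 (16,106,84):
  R=16: 16/255≈0.0627 > 0.04045 → ((0.0627+0.055)/1.055)^2.4 ≈ 0.00518
  G=106: 106/255≈0.4157 > 0.04045 → ((0.4157+0.055)/1.055)^2.4 ≈ 0.14413
  B=84: 84/255≈0.3294 > 0.04045 → ((0.3294+0.055)/1.055)^2.4 ≈ 0.08866
  L2 = 0.2126×0.00518 + 0.7152×0.14413 + 0.0722×0.08866 ≈ 0.11058
Lighter = 0.34292, Darker = 0.11058
Ratio = (L_lighter + 0.05) / (L_darker + 0.05)
Ratio = (0.34292 + 0.05) / (0.11058 + 0.05) = 0.39292 / 0.16058 ≈ 2.4468
Ratio ≈ 2.45:1


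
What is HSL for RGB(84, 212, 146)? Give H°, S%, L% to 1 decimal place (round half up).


Normalize: R'=84/255≈0.3294, G'=212/255≈0.8314, B'=146/255≈0.5725
Max=212/255, Min=84/255, Δ=Max-Min=128/255
L = (Max+Min)/2 = (212+84)/510 = 296/510 = 0.58039… → L = 58.0%
L > 0.5 → S = Δ/(2-Max-Min) = 128/(510-212-84) = 128/214 = 0.59813… → S = 59.8%
(the 1/255 factors cancel in S and H, so raw channel differences can be used)
Max is G' → H = 60 × ((B-R)/Δ + 2) = 60 × ((146-84)/128 + 2)
  62/128 + 2 = 0.4843… + 2 = 2.4843…
  H = 60 × 2.4843… = 149.062…° → H = 149.1°
= HSL(149.1°, 59.8%, 58.0%)


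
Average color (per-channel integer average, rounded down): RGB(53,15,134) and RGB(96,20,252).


Midpoint: each channel = ⌊(C₁+C₂)/2⌋
R: ⌊(53+96)/2⌋ = 74
G: ⌊(15+20)/2⌋ = 17
B: ⌊(134+252)/2⌋ = 193
= RGB(74, 17, 193)


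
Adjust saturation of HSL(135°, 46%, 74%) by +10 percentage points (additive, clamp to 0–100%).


Original S = 46%
Adjustment = +10 percentage points
New S = 46 + (10) = 56
Clamp to [0, 100] → 56
= HSL(135°, 56%, 74%)


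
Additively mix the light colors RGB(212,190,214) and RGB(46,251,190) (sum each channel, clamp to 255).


Additive: each channel = min(255, C₁+C₂)
R: 212+46 = 258 → 255
G: 190+251 = 441 → 255
B: 214+190 = 404 → 255
= RGB(255, 255, 255)


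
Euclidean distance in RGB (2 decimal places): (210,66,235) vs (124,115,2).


d = √[(R₁-R₂)² + (G₁-G₂)² + (B₁-B₂)²]
d = √[(210-124)² + (66-115)² + (235-2)²]
d = √[7396 + 2401 + 54289]
d = √64086
d ≈ 253.15


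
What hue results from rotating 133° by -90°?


New hue = (H + rotation) mod 360
New hue = (133 -90) mod 360
= 43 mod 360
= 43°


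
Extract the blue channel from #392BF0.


Color: #392BF0
R = 39 = 57
G = 2B = 43
B = F0 = 240
Blue = 240


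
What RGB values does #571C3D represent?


57 → 87 (R)
1C → 28 (G)
3D → 61 (B)
= RGB(87, 28, 61)


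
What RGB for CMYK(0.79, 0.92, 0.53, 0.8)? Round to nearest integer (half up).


R = 255 × (1-C) × (1-K) = 255 × 0.21 × 0.20 = 10.71 → 11
G = 255 × (1-M) × (1-K) = 255 × 0.08 × 0.20 = 4.08 → 4
B = 255 × (1-Y) × (1-K) = 255 × 0.47 × 0.20 = 23.97 → 24
= RGB(11, 4, 24)


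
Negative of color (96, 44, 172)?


Invert: (255-R, 255-G, 255-B)
R: 255-96 = 159
G: 255-44 = 211
B: 255-172 = 83
= RGB(159, 211, 83)


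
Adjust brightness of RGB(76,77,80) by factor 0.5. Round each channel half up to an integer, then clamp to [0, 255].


Multiply each channel by 0.5, round half up, clamp to [0, 255]
R: 76×0.5 = 38
G: 77×0.5 = 38.5 → round → 39
B: 80×0.5 = 40
= RGB(38, 39, 40)


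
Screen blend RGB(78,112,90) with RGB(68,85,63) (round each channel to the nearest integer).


Screen: C = 255 - (255-A)×(255-B)/255, rounded to nearest integer
R: 255 - (255-78)×(255-68)/255 = 255 - 33099/255 ≈ 255 - 129.800 = 125.200 → 125
G: 255 - (255-112)×(255-85)/255 = 255 - 24310/255 ≈ 255 - 95.333 = 159.667 → 160
B: 255 - (255-90)×(255-63)/255 = 255 - 31680/255 ≈ 255 - 124.235 = 130.765 → 131
= RGB(125, 160, 131)


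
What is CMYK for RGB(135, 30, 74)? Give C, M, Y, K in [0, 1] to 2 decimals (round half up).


R'=135/255≈0.5294, G'=30/255≈0.1176, B'=74/255≈0.2902
K = 1 - max(R',G',B') = 1 - 135/255 = 120/255 = 0.47058… → 0.47
(1-R'-K)/(1-K) simplifies to (max-R)/max with max = 135:
C = (135-135)/135 = 0/135 = 0 → 0.00
M = (135-30)/135 = 105/135 = 0.77777… → 0.78
Y = (135-74)/135 = 61/135 = 0.45185… → 0.45
= CMYK(0.00, 0.78, 0.45, 0.47)


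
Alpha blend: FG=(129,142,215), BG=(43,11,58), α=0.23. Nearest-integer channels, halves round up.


C = α×F + (1-α)×B, with 1-α = 0.77
R: 0.23×129 + 0.77×43 = 29.67 + 33.11 = 62.78 → 63
G: 0.23×142 + 0.77×11 = 32.66 + 8.47 = 41.13 → 41
B: 0.23×215 + 0.77×58 = 49.45 + 44.66 = 94.11 → 94
= RGB(63, 41, 94)


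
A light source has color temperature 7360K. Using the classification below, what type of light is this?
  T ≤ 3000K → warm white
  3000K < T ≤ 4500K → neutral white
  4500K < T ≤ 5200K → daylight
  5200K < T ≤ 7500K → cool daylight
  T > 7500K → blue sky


Temperature: 7360K
5200K < 7360K ≤ 7500K → cool daylight
Classification: cool daylight


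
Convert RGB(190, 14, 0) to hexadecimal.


R = 190 → BE (hex)
G = 14 → 0E (hex)
B = 0 → 00 (hex)
Hex = #BE0E00


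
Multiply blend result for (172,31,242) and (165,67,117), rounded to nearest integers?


Multiply: C = A×B/255, rounded to nearest integer
R: 172×165/255 = 28380/255 ≈ 111.294 → 111
G: 31×67/255 = 2077/255 ≈ 8.145 → 8
B: 242×117/255 = 28314/255 ≈ 111.035 → 111
= RGB(111, 8, 111)


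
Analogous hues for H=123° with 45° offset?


Base hue: 123°
Left analog: (123 - 45) mod 360 = 78°
Right analog: (123 + 45) mod 360 = 168°
Analogous hues = 78° and 168°


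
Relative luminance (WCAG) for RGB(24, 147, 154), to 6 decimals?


Linearize each channel (sRGB transfer function): c = v/255; c_lin = c/12.92 if c ≤ 0.04045, else ((c+0.055)/1.055)^2.4
  R: 24/255 ≈ 0.094118 > 0.04045 → ((0.094118+0.055)/1.055)^2.4 ≈ 0.009134
  G: 147/255 ≈ 0.576471 > 0.04045 → ((0.576471+0.055)/1.055)^2.4 ≈ 0.291771
  B: 154/255 ≈ 0.603922 > 0.04045 → ((0.603922+0.055)/1.055)^2.4 ≈ 0.323143
R_lin = 0.009134, G_lin = 0.291771, B_lin = 0.323143
L = 0.2126×R + 0.7152×G + 0.0722×B
L = 0.2126×0.009134 + 0.7152×0.291771 + 0.0722×0.323143
L ≈ 0.233947


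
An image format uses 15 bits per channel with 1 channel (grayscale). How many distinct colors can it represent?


Total bits = 15 bits/channel × 1 channels = 15 bits
Distinct colors = 2^15
= 32,768 colors


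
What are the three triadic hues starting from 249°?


Triadic: equally spaced at 120° intervals
H1 = 249°
H2 = (249 + 120) mod 360 = 9°
H3 = (249 + 240) mod 360 = 129°
Triadic = 249°, 9°, 129°


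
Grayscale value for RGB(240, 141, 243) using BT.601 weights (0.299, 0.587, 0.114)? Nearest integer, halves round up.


Gray = 0.299×R + 0.587×G + 0.114×B
Gray = 0.299×240 + 0.587×141 + 0.114×243
Gray = 71.760 + 82.767 + 27.702
Gray = 182.229 → round half up → 182
Gray = 182


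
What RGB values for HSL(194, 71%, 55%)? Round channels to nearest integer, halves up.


H=194°, S=0.71, L=0.55
C = (1-|2L-1|)×S = (1-|0.10|)×0.71 = 0.639
H' = H/60 = 194/60 ≈ 3.2333; X = C×(1-|H' mod 2 - 1|) = 0.4899
m = L - C/2 = 0.55 - 0.3195 = 0.2305
Sector ⌊H'⌋ = 3 → (R',G',B') = (0.0, 0.4899, 0.639)
RGB = ((R'+m)×255, (G'+m)×255, (B'+m)×255) = (58.7775, 183.702, 221.7225)
Round half up → RGB(59, 184, 222)


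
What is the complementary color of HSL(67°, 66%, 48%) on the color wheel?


Complement = opposite side of color wheel = hue + 180°
H' = (67 + 180) mod 360 = 247°
S and L unchanged.
= HSL(247°, 66%, 48%)


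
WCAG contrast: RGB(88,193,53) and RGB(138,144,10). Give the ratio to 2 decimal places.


Linearize each sRGB channel c=v/255: c/12.92 if c ≤ 0.04045 else ((c+0.055)/1.055)^2.4
L = 0.2126×R_lin + 0.7152×G_lin + 0.0722×B_lin
Color 1 (88,193,53):
  R=88: 88/255≈0.3451 > 0.04045 → ((0.3451+0.055)/1.055)^2.4 ≈ 0.09759
  G=193: 193/255≈0.7569 > 0.04045 → ((0.7569+0.055)/1.055)^2.4 ≈ 0.53328
  B=53: 53/255≈0.2078 > 0.04045 → ((0.2078+0.055)/1.055)^2.4 ≈ 0.03560
  L1 = 0.2126×0.09759 + 0.7152×0.53328 + 0.0722×0.03560 ≈ 0.40472
Color 2 (138,144,10):
  R=138: 138/255≈0.5412 > 0.04045 → ((0.5412+0.055)/1.055)^2.4 ≈ 0.25415
  G=144: 144/255≈0.5647 > 0.04045 → ((0.5647+0.055)/1.055)^2.4 ≈ 0.27889
  B=10: 10/255≈0.0392 ≤ 0.04045 → 0.0392/12.92 ≈ 0.00304
  L2 = 0.2126×0.25415 + 0.7152×0.27889 + 0.0722×0.00304 ≈ 0.25372
Lighter = 0.40472, Darker = 0.25372
Ratio = (L_lighter + 0.05) / (L_darker + 0.05)
Ratio = (0.40472 + 0.05) / (0.25372 + 0.05) = 0.45472 / 0.30372 ≈ 1.4972
Ratio ≈ 1.50:1


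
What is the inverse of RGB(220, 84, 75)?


Invert: (255-R, 255-G, 255-B)
R: 255-220 = 35
G: 255-84 = 171
B: 255-75 = 180
= RGB(35, 171, 180)


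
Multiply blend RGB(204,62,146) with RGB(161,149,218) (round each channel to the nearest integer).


Multiply: C = A×B/255, rounded to nearest integer
R: 204×161/255 = 32844/255 ≈ 128.800 → 129
G: 62×149/255 = 9238/255 ≈ 36.227 → 36
B: 146×218/255 = 31828/255 ≈ 124.816 → 125
= RGB(129, 36, 125)


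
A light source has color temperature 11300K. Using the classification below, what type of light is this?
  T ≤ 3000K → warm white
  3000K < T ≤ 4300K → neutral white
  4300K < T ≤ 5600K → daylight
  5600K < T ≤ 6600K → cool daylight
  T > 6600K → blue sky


Temperature: 11300K
11300K > 6600K → blue sky
Classification: blue sky


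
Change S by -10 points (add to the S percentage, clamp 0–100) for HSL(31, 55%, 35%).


Original S = 55%
Adjustment = -10 percentage points
New S = 55 + (-10) = 45
Clamp to [0, 100] → 45
= HSL(31°, 45%, 35%)


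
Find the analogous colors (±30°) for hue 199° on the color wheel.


Base hue: 199°
Left analog: (199 - 30) mod 360 = 169°
Right analog: (199 + 30) mod 360 = 229°
Analogous hues = 169° and 229°


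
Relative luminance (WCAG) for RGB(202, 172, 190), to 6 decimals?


Linearize each channel (sRGB transfer function): c = v/255; c_lin = c/12.92 if c ≤ 0.04045, else ((c+0.055)/1.055)^2.4
  R: 202/255 ≈ 0.792157 > 0.04045 → ((0.792157+0.055)/1.055)^2.4 ≈ 0.590619
  G: 172/255 ≈ 0.674510 > 0.04045 → ((0.674510+0.055)/1.055)^2.4 ≈ 0.412543
  B: 190/255 ≈ 0.745098 > 0.04045 → ((0.745098+0.055)/1.055)^2.4 ≈ 0.514918
R_lin = 0.590619, G_lin = 0.412543, B_lin = 0.514918
L = 0.2126×R + 0.7152×G + 0.0722×B
L = 0.2126×0.590619 + 0.7152×0.412543 + 0.0722×0.514918
L ≈ 0.457793


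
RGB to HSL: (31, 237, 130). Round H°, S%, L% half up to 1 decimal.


Normalize: R'=31/255≈0.1216, G'=237/255≈0.9294, B'=130/255≈0.5098
Max=237/255, Min=31/255, Δ=Max-Min=206/255
L = (Max+Min)/2 = (237+31)/510 = 268/510 = 0.52549… → L = 52.5%
L > 0.5 → S = Δ/(2-Max-Min) = 206/(510-237-31) = 206/242 = 0.85123… → S = 85.1%
(the 1/255 factors cancel in S and H, so raw channel differences can be used)
Max is G' → H = 60 × ((B-R)/Δ + 2) = 60 × ((130-31)/206 + 2)
  99/206 + 2 = 0.4805… + 2 = 2.4805…
  H = 60 × 2.4805… = 148.834…° → H = 148.8°
= HSL(148.8°, 85.1%, 52.5%)


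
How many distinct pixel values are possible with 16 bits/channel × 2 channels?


Total bits = 16 bits/channel × 2 channels = 32 bits
Distinct pixel values = 2^32
= 4,294,967,296 pixel values


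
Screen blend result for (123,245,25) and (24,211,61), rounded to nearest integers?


Screen: C = 255 - (255-A)×(255-B)/255, rounded to nearest integer
R: 255 - (255-123)×(255-24)/255 = 255 - 30492/255 ≈ 255 - 119.576 = 135.424 → 135
G: 255 - (255-245)×(255-211)/255 = 255 - 440/255 ≈ 255 - 1.725 = 253.275 → 253
B: 255 - (255-25)×(255-61)/255 = 255 - 44620/255 ≈ 255 - 174.980 = 80.020 → 80
= RGB(135, 253, 80)


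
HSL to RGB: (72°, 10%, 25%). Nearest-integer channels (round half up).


H=72°, S=0.10, L=0.25
C = (1-|2L-1|)×S = (1-|-0.50|)×0.10 = 0.05
H' = H/60 = 72/60 ≈ 1.2000; X = C×(1-|H' mod 2 - 1|) = 0.04
m = L - C/2 = 0.25 - 0.025 = 0.225
Sector ⌊H'⌋ = 1 → (R',G',B') = (0.04, 0.05, 0.0)
RGB = ((R'+m)×255, (G'+m)×255, (B'+m)×255) = (67.575, 70.125, 57.375)
Round half up → RGB(68, 70, 57)


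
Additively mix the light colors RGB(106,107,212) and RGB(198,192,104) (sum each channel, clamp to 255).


Additive: each channel = min(255, C₁+C₂)
R: 106+198 = 304 → 255
G: 107+192 = 299 → 255
B: 212+104 = 316 → 255
= RGB(255, 255, 255)


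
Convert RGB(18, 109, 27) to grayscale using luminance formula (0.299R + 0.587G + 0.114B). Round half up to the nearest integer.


Gray = 0.299×R + 0.587×G + 0.114×B
Gray = 0.299×18 + 0.587×109 + 0.114×27
Gray = 5.382 + 63.983 + 3.078
Gray = 72.443 → round half up → 72
Gray = 72


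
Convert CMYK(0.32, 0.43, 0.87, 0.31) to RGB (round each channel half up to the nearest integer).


R = 255 × (1-C) × (1-K) = 255 × 0.68 × 0.69 = 119.646 → 120
G = 255 × (1-M) × (1-K) = 255 × 0.57 × 0.69 = 100.2915 → 100
B = 255 × (1-Y) × (1-K) = 255 × 0.13 × 0.69 = 22.8735 → 23
= RGB(120, 100, 23)


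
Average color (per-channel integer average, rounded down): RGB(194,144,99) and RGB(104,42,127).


Midpoint: each channel = ⌊(C₁+C₂)/2⌋
R: ⌊(194+104)/2⌋ = 149
G: ⌊(144+42)/2⌋ = 93
B: ⌊(99+127)/2⌋ = 113
= RGB(149, 93, 113)


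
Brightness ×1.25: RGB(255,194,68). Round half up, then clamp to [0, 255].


Multiply each channel by 1.25, round half up, clamp to [0, 255]
R: 255×1.25 = 318.75 → round → 319 → clamp → 255
G: 194×1.25 = 242.5 → round → 243
B: 68×1.25 = 85
= RGB(255, 243, 85)


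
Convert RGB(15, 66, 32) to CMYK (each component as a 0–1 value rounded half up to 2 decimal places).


R'=15/255≈0.0588, G'=66/255≈0.2588, B'=32/255≈0.1255
K = 1 - max(R',G',B') = 1 - 66/255 = 189/255 = 0.74117… → 0.74
(1-R'-K)/(1-K) simplifies to (max-R)/max with max = 66:
C = (66-15)/66 = 51/66 = 0.77272… → 0.77
M = (66-66)/66 = 0/66 = 0 → 0.00
Y = (66-32)/66 = 34/66 = 0.51515… → 0.52
= CMYK(0.77, 0.00, 0.52, 0.74)


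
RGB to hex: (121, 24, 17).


R = 121 → 79 (hex)
G = 24 → 18 (hex)
B = 17 → 11 (hex)
Hex = #791811


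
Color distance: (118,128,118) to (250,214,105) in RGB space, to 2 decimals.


d = √[(R₁-R₂)² + (G₁-G₂)² + (B₁-B₂)²]
d = √[(118-250)² + (128-214)² + (118-105)²]
d = √[17424 + 7396 + 169]
d = √24989
d ≈ 158.08


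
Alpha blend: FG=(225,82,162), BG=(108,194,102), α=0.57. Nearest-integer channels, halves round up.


C = α×F + (1-α)×B, with 1-α = 0.43
R: 0.57×225 + 0.43×108 = 128.25 + 46.44 = 174.69 → 175
G: 0.57×82 + 0.43×194 = 46.74 + 83.42 = 130.16 → 130
B: 0.57×162 + 0.43×102 = 92.34 + 43.86 = 136.20 → 136
= RGB(175, 130, 136)


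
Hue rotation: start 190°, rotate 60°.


New hue = (H + rotation) mod 360
New hue = (190 + 60) mod 360
= 250 mod 360
= 250°


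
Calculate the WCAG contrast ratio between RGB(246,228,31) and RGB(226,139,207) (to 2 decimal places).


Linearize each sRGB channel c=v/255: c/12.92 if c ≤ 0.04045 else ((c+0.055)/1.055)^2.4
L = 0.2126×R_lin + 0.7152×G_lin + 0.0722×B_lin
Color 1 (246,228,31):
  R=246: 246/255≈0.9647 > 0.04045 → ((0.9647+0.055)/1.055)^2.4 ≈ 0.92158
  G=228: 228/255≈0.8941 > 0.04045 → ((0.8941+0.055)/1.055)^2.4 ≈ 0.77582
  B=31: 31/255≈0.1216 > 0.04045 → ((0.1216+0.055)/1.055)^2.4 ≈ 0.01370
  L1 = 0.2126×0.92158 + 0.7152×0.77582 + 0.0722×0.01370 ≈ 0.75179
Color 2 (226,139,207):
  R=226: 226/255≈0.8863 > 0.04045 → ((0.8863+0.055)/1.055)^2.4 ≈ 0.76052
  G=139: 139/255≈0.5451 > 0.04045 → ((0.5451+0.055)/1.055)^2.4 ≈ 0.25818
  B=207: 207/255≈0.8118 > 0.04045 → ((0.8118+0.055)/1.055)^2.4 ≈ 0.62396
  L2 = 0.2126×0.76052 + 0.7152×0.25818 + 0.0722×0.62396 ≈ 0.39139
Lighter = 0.75179, Darker = 0.39139
Ratio = (L_lighter + 0.05) / (L_darker + 0.05)
Ratio = (0.75179 + 0.05) / (0.39139 + 0.05) = 0.80179 / 0.44139 ≈ 1.8165
Ratio ≈ 1.82:1


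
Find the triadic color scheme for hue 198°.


Triadic: equally spaced at 120° intervals
H1 = 198°
H2 = (198 + 120) mod 360 = 318°
H3 = (198 + 240) mod 360 = 78°
Triadic = 198°, 318°, 78°


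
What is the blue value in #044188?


Color: #044188
R = 04 = 4
G = 41 = 65
B = 88 = 136
Blue = 136


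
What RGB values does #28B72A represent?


28 → 40 (R)
B7 → 183 (G)
2A → 42 (B)
= RGB(40, 183, 42)


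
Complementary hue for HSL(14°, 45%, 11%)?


Complement = opposite side of color wheel = hue + 180°
H' = (14 + 180) mod 360 = 194°
S and L unchanged.
= HSL(194°, 45%, 11%)


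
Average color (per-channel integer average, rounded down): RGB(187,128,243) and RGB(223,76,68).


Midpoint: each channel = ⌊(C₁+C₂)/2⌋
R: ⌊(187+223)/2⌋ = 205
G: ⌊(128+76)/2⌋ = 102
B: ⌊(243+68)/2⌋ = 155
= RGB(205, 102, 155)


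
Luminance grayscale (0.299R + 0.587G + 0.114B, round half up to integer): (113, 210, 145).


Gray = 0.299×R + 0.587×G + 0.114×B
Gray = 0.299×113 + 0.587×210 + 0.114×145
Gray = 33.787 + 123.270 + 16.530
Gray = 173.587 → round half up → 174
Gray = 174


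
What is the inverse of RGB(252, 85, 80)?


Invert: (255-R, 255-G, 255-B)
R: 255-252 = 3
G: 255-85 = 170
B: 255-80 = 175
= RGB(3, 170, 175)


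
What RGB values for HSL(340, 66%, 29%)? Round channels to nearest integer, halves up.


H=340°, S=0.66, L=0.29
C = (1-|2L-1|)×S = (1-|-0.42|)×0.66 = 0.3828
H' = H/60 = 340/60 ≈ 5.6667; X = C×(1-|H' mod 2 - 1|) = 0.1276
m = L - C/2 = 0.29 - 0.1914 = 0.0986
Sector ⌊H'⌋ = 5 → (R',G',B') = (0.3828, 0.0, 0.1276)
RGB = ((R'+m)×255, (G'+m)×255, (B'+m)×255) = (122.757, 25.143, 57.681)
Round half up → RGB(123, 25, 58)


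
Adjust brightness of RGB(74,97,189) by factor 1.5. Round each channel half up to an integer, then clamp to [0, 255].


Multiply each channel by 1.5, round half up, clamp to [0, 255]
R: 74×1.5 = 111
G: 97×1.5 = 145.5 → round → 146
B: 189×1.5 = 283.5 → round → 284 → clamp → 255
= RGB(111, 146, 255)


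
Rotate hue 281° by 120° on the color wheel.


New hue = (H + rotation) mod 360
New hue = (281 + 120) mod 360
= 401 mod 360
= 41°


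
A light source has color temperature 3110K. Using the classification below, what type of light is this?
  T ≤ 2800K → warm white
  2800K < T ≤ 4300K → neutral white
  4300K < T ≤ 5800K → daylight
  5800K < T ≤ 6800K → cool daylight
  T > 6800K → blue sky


Temperature: 3110K
2800K < 3110K ≤ 4300K → neutral white
Classification: neutral white


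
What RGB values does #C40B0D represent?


C4 → 196 (R)
0B → 11 (G)
0D → 13 (B)
= RGB(196, 11, 13)


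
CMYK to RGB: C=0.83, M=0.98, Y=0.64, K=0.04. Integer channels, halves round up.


R = 255 × (1-C) × (1-K) = 255 × 0.17 × 0.96 = 41.616 → 42
G = 255 × (1-M) × (1-K) = 255 × 0.02 × 0.96 = 4.896 → 5
B = 255 × (1-Y) × (1-K) = 255 × 0.36 × 0.96 = 88.128 → 88
= RGB(42, 5, 88)


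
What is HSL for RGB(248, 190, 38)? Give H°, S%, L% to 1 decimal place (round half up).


Normalize: R'=248/255≈0.9725, G'=190/255≈0.7451, B'=38/255≈0.1490
Max=248/255, Min=38/255, Δ=Max-Min=210/255
L = (Max+Min)/2 = (248+38)/510 = 286/510 = 0.56078… → L = 56.1%
L > 0.5 → S = Δ/(2-Max-Min) = 210/(510-248-38) = 210/224 = 0.9375 → S = 93.8%
(the 1/255 factors cancel in S and H, so raw channel differences can be used)
Max is R' → H = 60 × (((G-B)/Δ) mod 6) = 60 × (((190-38)/210) mod 6)
  152/210 = 0.7238…
  H = 60 × 0.7238… = 43.428…° → H = 43.4°
= HSL(43.4°, 93.8%, 56.1%)


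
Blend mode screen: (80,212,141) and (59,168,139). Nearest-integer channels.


Screen: C = 255 - (255-A)×(255-B)/255, rounded to nearest integer
R: 255 - (255-80)×(255-59)/255 = 255 - 34300/255 ≈ 255 - 134.510 = 120.490 → 120
G: 255 - (255-212)×(255-168)/255 = 255 - 3741/255 ≈ 255 - 14.671 = 240.329 → 240
B: 255 - (255-141)×(255-139)/255 = 255 - 13224/255 ≈ 255 - 51.859 = 203.141 → 203
= RGB(120, 240, 203)


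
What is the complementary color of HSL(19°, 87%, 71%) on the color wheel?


Complement = opposite side of color wheel = hue + 180°
H' = (19 + 180) mod 360 = 199°
S and L unchanged.
= HSL(199°, 87%, 71%)


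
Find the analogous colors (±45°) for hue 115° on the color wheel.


Base hue: 115°
Left analog: (115 - 45) mod 360 = 70°
Right analog: (115 + 45) mod 360 = 160°
Analogous hues = 70° and 160°


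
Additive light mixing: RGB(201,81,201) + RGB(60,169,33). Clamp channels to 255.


Additive: each channel = min(255, C₁+C₂)
R: 201+60 = 261 → 255
G: 81+169 = 250 → 250
B: 201+33 = 234 → 234
= RGB(255, 250, 234)
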